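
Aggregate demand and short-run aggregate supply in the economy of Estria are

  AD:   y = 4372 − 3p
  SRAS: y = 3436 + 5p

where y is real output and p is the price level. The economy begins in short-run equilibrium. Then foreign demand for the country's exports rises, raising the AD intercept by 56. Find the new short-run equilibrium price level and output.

p = 124, y = 4056

This is a positive demand shock: AD shifts right.
New AD: y = 4428 − 3p.
Set AD = SRAS: 4428 − 3p = 3436 + 5p, so 992 = 8p and p = 124.
y = 4428 − 3·124 = 4056.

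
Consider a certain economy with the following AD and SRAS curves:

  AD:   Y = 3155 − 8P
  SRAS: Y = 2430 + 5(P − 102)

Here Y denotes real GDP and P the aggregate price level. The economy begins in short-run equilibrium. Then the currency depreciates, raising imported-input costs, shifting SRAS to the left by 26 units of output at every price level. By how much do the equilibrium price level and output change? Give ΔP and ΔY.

ΔP = +2, ΔY = -16

This is a negative supply shock: SRAS shifts left.
New SRAS: Y = 1894 + 5P.
Set AD = SRAS: 3155 − 8P = 1894 + 5P, so 1261 = 13P and P = 97.
Y = 3155 − 8·97 = 2379.
Initially P = 95, Y = 2395, so ΔP = +2 and ΔY = -16.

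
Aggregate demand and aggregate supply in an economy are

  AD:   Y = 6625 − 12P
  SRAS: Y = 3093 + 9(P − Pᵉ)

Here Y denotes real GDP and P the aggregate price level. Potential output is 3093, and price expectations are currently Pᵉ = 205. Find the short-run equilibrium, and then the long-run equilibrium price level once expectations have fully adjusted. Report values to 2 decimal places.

Short run: with Pᵉ = 205, SRAS is Y = 1248 + 9P. Setting AD = SRAS gives 5377 = 21P, so P = 256.05 and Y = 6625 − 12P = 3552.43.
Output 3552.43 is above potential 3093, so over time expected prices rise and SRAS shifts left until Y returns to 3093.
Long run: Y = 3093 on the AD curve gives 3093 = 6625 − 12P, so P = 294.33.

Short run: P = 256.05, Y = 3552.43. Long run: P = 294.33.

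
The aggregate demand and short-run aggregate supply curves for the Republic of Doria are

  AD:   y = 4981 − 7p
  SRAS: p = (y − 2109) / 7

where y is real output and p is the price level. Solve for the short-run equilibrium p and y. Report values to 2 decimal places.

p = 205.14, y = 3545.00

Rearrange SRAS to y = 2109 + 7p.
Set AD = SRAS: 4981 − 7p = 2109 + 7p, so 2872 = 14p and p = 205.14.
Substituting into AD, y = 4981 − 7p = 3545.00.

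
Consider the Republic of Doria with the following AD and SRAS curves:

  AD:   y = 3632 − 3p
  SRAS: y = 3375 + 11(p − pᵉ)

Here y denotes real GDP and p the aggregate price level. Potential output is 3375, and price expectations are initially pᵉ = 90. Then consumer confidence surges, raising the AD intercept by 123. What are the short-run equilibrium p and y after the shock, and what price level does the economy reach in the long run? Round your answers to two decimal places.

AD shifts right: new AD is y = 3755 − 3p. With pᵉ = 90, SRAS is y = 2385 + 11p.
Short run: 3755 − 3p = 2385 + 11p gives 1370 = 14p, so p = 97.86 and y = 3755 − 3p = 3461.43.
y = 3461.43 is above potential 3375; expectations adjust and SRAS shifts left until y = 3375.
Long run: on the new AD curve, 3375 = 3755 − 3p gives p = 126.67.

Short run: p = 97.86, y = 3461.43. Long run: p = 126.67.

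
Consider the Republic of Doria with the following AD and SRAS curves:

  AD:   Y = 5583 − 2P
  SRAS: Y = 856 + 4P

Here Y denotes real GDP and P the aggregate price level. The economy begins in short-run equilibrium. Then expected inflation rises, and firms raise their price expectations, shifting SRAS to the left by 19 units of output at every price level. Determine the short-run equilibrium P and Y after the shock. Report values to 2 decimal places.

P = 791.00, Y = 4001.00

This is a negative supply shock: SRAS shifts left.
New SRAS: Y = 837 + 4P.
Set AD = SRAS: 5583 − 2P = 837 + 4P, so 4746 = 6P and P = 791.00.
Substituting into AD, Y = 4001.00.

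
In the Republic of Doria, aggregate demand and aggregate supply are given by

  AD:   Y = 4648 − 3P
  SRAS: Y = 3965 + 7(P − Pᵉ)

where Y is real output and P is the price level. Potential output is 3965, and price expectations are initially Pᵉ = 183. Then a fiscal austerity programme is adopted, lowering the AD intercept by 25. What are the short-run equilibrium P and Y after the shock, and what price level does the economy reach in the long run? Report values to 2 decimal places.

AD shifts left: new AD is Y = 4623 − 3P. With Pᵉ = 183, SRAS is Y = 2684 + 7P.
Short run: 4623 − 3P = 2684 + 7P gives 1939 = 10P, so P = 193.90 and Y = 4623 − 3P = 4041.30.
Y = 4041.30 is above potential 3965; expectations adjust and SRAS shifts left until Y = 3965.
Long run: on the new AD curve, 3965 = 4623 − 3P gives P = 219.33.

Short run: P = 193.90, Y = 4041.30. Long run: P = 219.33.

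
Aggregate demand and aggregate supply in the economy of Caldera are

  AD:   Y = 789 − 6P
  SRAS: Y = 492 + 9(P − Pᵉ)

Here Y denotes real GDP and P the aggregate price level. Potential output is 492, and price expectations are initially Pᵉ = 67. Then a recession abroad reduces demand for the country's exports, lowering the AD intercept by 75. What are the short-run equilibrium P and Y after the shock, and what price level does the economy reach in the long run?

Short run: P = 55, Y = 384. Long run: P = 37.

AD shifts left: new AD is Y = 714 − 6P. With Pᵉ = 67, SRAS is Y = 9P − 111.
Short run: 714 − 6P = 9P − 111 gives 825 = 15P, so P = 55 and Y = 714 − 6·55 = 384.
Y = 384 is below potential 492; expectations adjust and SRAS shifts right until Y = 492.
Long run: on the new AD curve, 492 = 714 − 6P gives P = 37.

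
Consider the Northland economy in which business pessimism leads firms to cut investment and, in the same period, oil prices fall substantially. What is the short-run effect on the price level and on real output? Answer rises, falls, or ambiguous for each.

Price level: falls; output: ambiguous

The first event is a negative demand shock: AD shifts left, which by itself pushes P down and Y down.
The second is a favourable supply shock: SRAS shifts right, which by itself pushes P down and Y up.
Both shocks push P down, so P falls. The two shocks push Y in opposite directions, so the effect on Y is ambiguous.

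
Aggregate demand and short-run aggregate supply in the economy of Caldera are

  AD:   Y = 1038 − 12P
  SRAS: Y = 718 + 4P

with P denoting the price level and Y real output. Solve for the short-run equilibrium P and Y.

Set AD = SRAS: 1038 − 12P = 718 + 4P, so 320 = 16P and P = 20.
Then Y = 1038 − 12·20 = 798.

P = 20, Y = 798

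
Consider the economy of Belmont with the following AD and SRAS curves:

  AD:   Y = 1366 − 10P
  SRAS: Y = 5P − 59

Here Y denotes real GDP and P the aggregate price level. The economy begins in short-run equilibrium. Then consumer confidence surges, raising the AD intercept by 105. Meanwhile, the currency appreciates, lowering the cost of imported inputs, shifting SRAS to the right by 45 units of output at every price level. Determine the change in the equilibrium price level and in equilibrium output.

After both shocks: AD is Y = 1471 − 10P and SRAS is Y = 5P − 14.
Setting them equal: 1485 = 15P, so P = 99.
Y = 1471 − 10·99 = 481.
Initially P = 95, Y = 416, so ΔP = +4 and ΔY = +65.

ΔP = +4, ΔY = +65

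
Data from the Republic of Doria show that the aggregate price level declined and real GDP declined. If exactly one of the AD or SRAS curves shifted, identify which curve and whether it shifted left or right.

AD shifted left

P fell and Y fell. An AD shift moves P and Y in the same direction; an SRAS shift moves them in opposite directions.
Here P and Y moved in the same direction, so the AD curve shifted.
Since Y fell, AD shifted left.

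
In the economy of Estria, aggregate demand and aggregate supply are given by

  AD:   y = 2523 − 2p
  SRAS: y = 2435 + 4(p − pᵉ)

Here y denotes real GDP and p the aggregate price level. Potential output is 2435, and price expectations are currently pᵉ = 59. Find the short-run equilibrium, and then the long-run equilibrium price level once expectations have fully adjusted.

Short run: with pᵉ = 59, SRAS is y = 2199 + 4p. Setting AD = SRAS gives 324 = 6p, so p = 54 and y = 2523 − 2·54 = 2415.
Output 2415 is below potential 2435, so over time expected prices fall and SRAS shifts right until y returns to 2435.
Long run: y = 2435 on the AD curve gives 2435 = 2523 − 2p, so p = 44.

Short run: p = 54, y = 2415. Long run: p = 44.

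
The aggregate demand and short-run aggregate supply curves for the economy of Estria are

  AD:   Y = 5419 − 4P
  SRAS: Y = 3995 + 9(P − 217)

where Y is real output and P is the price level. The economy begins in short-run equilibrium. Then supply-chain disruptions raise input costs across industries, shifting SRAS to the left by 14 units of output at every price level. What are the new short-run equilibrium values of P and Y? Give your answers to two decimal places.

This is a negative supply shock: SRAS shifts left.
New SRAS: Y = 2028 + 9P.
Set AD = SRAS: 5419 − 4P = 2028 + 9P, so 3391 = 13P and P = 260.85.
Substituting into AD, Y = 4375.62.

P = 260.85, Y = 4375.62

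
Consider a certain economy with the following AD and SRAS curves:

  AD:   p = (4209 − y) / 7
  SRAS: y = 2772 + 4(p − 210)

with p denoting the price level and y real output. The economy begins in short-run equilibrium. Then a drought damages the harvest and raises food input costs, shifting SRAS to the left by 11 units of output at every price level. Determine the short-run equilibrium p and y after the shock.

p = 208, y = 2753

This is a negative supply shock: SRAS shifts left.
New SRAS: y = 1921 + 4p.
Set AD = SRAS: 4209 − 7p = 1921 + 4p, so 2288 = 11p and p = 208.
y = 4209 − 7·208 = 2753.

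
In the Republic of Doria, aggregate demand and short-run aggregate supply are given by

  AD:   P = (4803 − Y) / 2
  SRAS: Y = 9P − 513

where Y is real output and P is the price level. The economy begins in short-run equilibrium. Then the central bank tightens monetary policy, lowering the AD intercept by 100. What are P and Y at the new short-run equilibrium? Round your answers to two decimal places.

P = 474.18, Y = 3754.64

This is a negative demand shock: AD shifts left.
New AD: Y = 4703 − 2P.
Set AD = SRAS: 4703 − 2P = 9P − 513, so 5216 = 11P and P = 474.18.
Substituting into AD, Y = 3754.64.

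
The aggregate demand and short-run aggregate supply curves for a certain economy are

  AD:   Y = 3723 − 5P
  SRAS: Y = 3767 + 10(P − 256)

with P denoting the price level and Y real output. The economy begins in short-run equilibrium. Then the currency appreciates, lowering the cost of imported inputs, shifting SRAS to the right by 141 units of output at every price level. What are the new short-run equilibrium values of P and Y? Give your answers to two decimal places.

This is a positive supply shock: SRAS shifts right.
New SRAS: Y = 1348 + 10P.
Set AD = SRAS: 3723 − 5P = 1348 + 10P, so 2375 = 15P and P = 158.33.
Substituting into AD, Y = 2931.33.

P = 158.33, Y = 2931.33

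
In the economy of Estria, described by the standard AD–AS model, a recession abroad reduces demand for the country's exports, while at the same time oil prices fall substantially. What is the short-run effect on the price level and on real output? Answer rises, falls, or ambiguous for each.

Price level: falls; output: ambiguous

The first event is a negative demand shock: AD shifts left, which by itself pushes P down and Y down.
The second is a favourable supply shock: SRAS shifts right, which by itself pushes P down and Y up.
Both shocks push P down, so P falls. The two shocks push Y in opposite directions, so the effect on Y is ambiguous.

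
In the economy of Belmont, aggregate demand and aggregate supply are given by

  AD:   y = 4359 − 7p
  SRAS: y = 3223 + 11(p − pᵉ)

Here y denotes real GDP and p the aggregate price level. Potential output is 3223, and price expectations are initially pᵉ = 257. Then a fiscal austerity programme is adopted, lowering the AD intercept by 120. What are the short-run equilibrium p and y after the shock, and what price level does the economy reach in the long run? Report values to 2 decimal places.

Short run: p = 213.50, y = 2744.50. Long run: p = 145.14.

AD shifts left: new AD is y = 4239 − 7p. With pᵉ = 257, SRAS is y = 396 + 11p.
Short run: 4239 − 7p = 396 + 11p gives 3843 = 18p, so p = 213.50 and y = 4239 − 7p = 2744.50.
y = 2744.50 is below potential 3223; expectations adjust and SRAS shifts right until y = 3223.
Long run: on the new AD curve, 3223 = 4239 − 7p gives p = 145.14.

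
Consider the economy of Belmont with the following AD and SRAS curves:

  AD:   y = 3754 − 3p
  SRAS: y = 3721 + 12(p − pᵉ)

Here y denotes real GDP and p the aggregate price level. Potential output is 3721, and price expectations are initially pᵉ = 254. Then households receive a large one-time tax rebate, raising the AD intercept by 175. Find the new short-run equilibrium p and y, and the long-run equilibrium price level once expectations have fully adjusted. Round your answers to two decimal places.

AD shifts right: new AD is y = 3929 − 3p. With pᵉ = 254, SRAS is y = 673 + 12p.
Short run: 3929 − 3p = 673 + 12p gives 3256 = 15p, so p = 217.07 and y = 3929 − 3p = 3277.80.
y = 3277.80 is below potential 3721; expectations adjust and SRAS shifts right until y = 3721.
Long run: on the new AD curve, 3721 = 3929 − 3p gives p = 69.33.

Short run: p = 217.07, y = 3277.80. Long run: p = 69.33.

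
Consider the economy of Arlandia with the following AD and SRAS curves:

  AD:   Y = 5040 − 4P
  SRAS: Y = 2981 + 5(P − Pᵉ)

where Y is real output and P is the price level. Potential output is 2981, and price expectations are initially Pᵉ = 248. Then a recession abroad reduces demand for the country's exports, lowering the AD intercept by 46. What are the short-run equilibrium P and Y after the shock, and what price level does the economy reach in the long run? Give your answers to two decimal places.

AD shifts left: new AD is Y = 4994 − 4P. With Pᵉ = 248, SRAS is Y = 1741 + 5P.
Short run: 4994 − 4P = 1741 + 5P gives 3253 = 9P, so P = 361.44 and Y = 4994 − 4P = 3548.22.
Y = 3548.22 is above potential 2981; expectations adjust and SRAS shifts left until Y = 2981.
Long run: on the new AD curve, 2981 = 4994 − 4P gives P = 503.25.

Short run: P = 361.44, Y = 3548.22. Long run: P = 503.25.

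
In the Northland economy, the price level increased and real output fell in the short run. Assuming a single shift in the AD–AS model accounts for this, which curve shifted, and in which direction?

P rose and Y fell. An AD shift moves P and Y in the same direction; an SRAS shift moves them in opposite directions.
Here P and Y moved in opposite directions, so the SRAS curve shifted.
Since Y fell, SRAS shifted left.

SRAS shifted left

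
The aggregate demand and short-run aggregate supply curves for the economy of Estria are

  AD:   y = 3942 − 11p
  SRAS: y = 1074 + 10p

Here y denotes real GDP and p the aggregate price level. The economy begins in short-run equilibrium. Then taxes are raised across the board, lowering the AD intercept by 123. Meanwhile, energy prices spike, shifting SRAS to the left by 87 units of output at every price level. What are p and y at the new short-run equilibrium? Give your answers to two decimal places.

After both shocks: AD is y = 3819 − 11p and SRAS is y = 987 + 10p.
Setting them equal: 2832 = 21p, so p = 134.86.
Substituting into AD, y = 2335.57.

p = 134.86, y = 2335.57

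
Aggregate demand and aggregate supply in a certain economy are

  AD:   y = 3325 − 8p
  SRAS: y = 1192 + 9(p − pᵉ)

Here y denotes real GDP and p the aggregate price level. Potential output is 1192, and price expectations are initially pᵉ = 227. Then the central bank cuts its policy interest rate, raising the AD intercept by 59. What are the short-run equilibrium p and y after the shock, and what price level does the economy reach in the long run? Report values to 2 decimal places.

AD shifts right: new AD is y = 3384 − 8p. With pᵉ = 227, SRAS is y = 9p − 851.
Short run: 3384 − 8p = 9p − 851 gives 4235 = 17p, so p = 249.12 and y = 3384 − 8p = 1391.06.
y = 1391.06 is above potential 1192; expectations adjust and SRAS shifts left until y = 1192.
Long run: on the new AD curve, 1192 = 3384 − 8p gives p = 274.00.

Short run: p = 249.12, y = 1391.06. Long run: p = 274.00.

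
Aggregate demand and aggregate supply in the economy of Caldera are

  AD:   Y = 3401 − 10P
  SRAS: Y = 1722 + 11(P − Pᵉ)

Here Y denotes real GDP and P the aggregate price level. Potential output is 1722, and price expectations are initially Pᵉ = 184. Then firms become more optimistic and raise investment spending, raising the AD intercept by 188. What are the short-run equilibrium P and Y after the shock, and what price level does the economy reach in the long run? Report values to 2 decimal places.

Short run: P = 185.29, Y = 1736.14. Long run: P = 186.70.

AD shifts right: new AD is Y = 3589 − 10P. With Pᵉ = 184, SRAS is Y = 11P − 302.
Short run: 3589 − 10P = 11P − 302 gives 3891 = 21P, so P = 185.29 and Y = 3589 − 10P = 1736.14.
Y = 1736.14 is above potential 1722; expectations adjust and SRAS shifts left until Y = 1722.
Long run: on the new AD curve, 1722 = 3589 − 10P gives P = 186.70.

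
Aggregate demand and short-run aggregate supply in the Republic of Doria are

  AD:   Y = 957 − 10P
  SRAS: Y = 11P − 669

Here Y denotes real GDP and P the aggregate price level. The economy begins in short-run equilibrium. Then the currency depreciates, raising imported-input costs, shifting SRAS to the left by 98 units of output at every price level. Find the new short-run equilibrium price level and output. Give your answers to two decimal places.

P = 82.10, Y = 136.05

This is a negative supply shock: SRAS shifts left.
New SRAS: Y = 11P − 767.
Set AD = SRAS: 957 − 10P = 11P − 767, so 1724 = 21P and P = 82.10.
Substituting into AD, Y = 136.05.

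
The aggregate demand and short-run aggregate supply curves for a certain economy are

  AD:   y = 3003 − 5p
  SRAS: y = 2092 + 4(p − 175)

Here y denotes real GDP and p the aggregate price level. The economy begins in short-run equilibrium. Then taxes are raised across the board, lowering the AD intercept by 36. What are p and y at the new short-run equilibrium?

p = 175, y = 2092

This is a negative demand shock: AD shifts left.
New AD: y = 2967 − 5p.
SRAS can be written y = 1392 + 4p.
Set AD = SRAS: 2967 − 5p = 1392 + 4p, so 1575 = 9p and p = 175.
y = 2967 − 5·175 = 2092.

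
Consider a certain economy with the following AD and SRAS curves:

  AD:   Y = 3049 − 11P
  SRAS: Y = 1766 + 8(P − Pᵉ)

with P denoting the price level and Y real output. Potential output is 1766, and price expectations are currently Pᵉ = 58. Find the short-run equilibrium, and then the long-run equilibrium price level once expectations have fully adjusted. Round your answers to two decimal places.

Short run: P = 91.95, Y = 2037.58. Long run: P = 116.64.

Short run: with Pᵉ = 58, SRAS is Y = 1302 + 8P. Setting AD = SRAS gives 1747 = 19P, so P = 91.95 and Y = 3049 − 11P = 2037.58.
Output 2037.58 is above potential 1766, so over time expected prices rise and SRAS shifts left until Y returns to 1766.
Long run: Y = 1766 on the AD curve gives 1766 = 3049 − 11P, so P = 116.64.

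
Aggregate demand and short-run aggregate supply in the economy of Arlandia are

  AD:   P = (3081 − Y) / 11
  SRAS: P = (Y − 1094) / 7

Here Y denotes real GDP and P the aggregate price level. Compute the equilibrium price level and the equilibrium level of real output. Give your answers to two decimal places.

P = 110.39, Y = 1866.72

Rearrange AD to Y = 3081 − 11P.
Rearrange SRAS to Y = 1094 + 7P.
Set AD = SRAS: 3081 − 11P = 1094 + 7P, so 1987 = 18P and P = 110.39.
Substituting into AD, Y = 3081 − 11P = 1866.72.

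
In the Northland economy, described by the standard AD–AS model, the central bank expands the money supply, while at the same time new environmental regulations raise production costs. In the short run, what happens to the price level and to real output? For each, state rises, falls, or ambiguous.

Price level: rises; output: ambiguous

The first event is a positive demand shock: AD shifts right, which by itself pushes P up and Y up.
The second is an adverse supply shock: SRAS shifts left, which by itself pushes P up and Y down.
Both shocks push P up, so P rises. The two shocks push Y in opposite directions, so the effect on Y is ambiguous.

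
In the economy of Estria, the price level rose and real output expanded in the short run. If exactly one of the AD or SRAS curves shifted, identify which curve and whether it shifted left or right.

AD shifted right

P rose and Y rose. An AD shift moves P and Y in the same direction; an SRAS shift moves them in opposite directions.
Here P and Y moved in the same direction, so the AD curve shifted.
Since Y rose, AD shifted right.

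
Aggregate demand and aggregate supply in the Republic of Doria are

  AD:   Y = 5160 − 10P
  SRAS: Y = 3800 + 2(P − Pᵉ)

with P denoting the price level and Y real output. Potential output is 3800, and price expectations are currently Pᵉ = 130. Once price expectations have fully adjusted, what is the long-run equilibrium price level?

Short run: with Pᵉ = 130, SRAS is Y = 3540 + 2P. Setting AD = SRAS gives 1620 = 12P, so P = 135 and Y = 5160 − 10·135 = 3810.
Output 3810 is above potential 3800, so over time expected prices rise and SRAS shifts left until Y returns to 3800.
Long run: Y = 3800 on the AD curve gives 3800 = 5160 − 10P, so P = 136.

Long-run P = 136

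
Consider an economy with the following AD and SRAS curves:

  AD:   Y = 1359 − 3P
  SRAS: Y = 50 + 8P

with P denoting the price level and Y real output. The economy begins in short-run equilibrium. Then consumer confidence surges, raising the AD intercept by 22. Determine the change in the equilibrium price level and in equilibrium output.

This is a positive demand shock: AD shifts right.
New AD: Y = 1381 − 3P.
Set AD = SRAS: 1381 − 3P = 50 + 8P, so 1331 = 11P and P = 121.
Y = 1381 − 3·121 = 1018.
Initially P = 119, Y = 1002, so ΔP = +2 and ΔY = +16.

ΔP = +2, ΔY = +16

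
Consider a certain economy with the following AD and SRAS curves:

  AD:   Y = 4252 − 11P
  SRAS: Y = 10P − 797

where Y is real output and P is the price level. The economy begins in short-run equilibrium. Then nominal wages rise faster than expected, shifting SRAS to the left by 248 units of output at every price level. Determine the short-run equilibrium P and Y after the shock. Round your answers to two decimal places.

This is a negative supply shock: SRAS shifts left.
New SRAS: Y = 10P − 1045.
Set AD = SRAS: 4252 − 11P = 10P − 1045, so 5297 = 21P and P = 252.24.
Substituting into AD, Y = 1477.38.

P = 252.24, Y = 1477.38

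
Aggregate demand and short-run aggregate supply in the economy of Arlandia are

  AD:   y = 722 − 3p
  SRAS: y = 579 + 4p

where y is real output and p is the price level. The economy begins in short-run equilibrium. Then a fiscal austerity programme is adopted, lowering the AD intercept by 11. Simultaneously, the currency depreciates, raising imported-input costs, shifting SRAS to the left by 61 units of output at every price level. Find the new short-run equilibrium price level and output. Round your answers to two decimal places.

After both shocks: AD is y = 711 − 3p and SRAS is y = 518 + 4p.
Setting them equal: 193 = 7p, so p = 27.57.
Substituting into AD, y = 628.29.

p = 27.57, y = 628.29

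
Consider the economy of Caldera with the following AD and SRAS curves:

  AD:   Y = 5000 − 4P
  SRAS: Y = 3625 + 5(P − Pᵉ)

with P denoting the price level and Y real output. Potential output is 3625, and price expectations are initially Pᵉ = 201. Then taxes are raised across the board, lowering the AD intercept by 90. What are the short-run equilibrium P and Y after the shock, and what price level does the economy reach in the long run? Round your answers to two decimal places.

AD shifts left: new AD is Y = 4910 − 4P. With Pᵉ = 201, SRAS is Y = 2620 + 5P.
Short run: 4910 − 4P = 2620 + 5P gives 2290 = 9P, so P = 254.44 and Y = 4910 − 4P = 3892.22.
Y = 3892.22 is above potential 3625; expectations adjust and SRAS shifts left until Y = 3625.
Long run: on the new AD curve, 3625 = 4910 − 4P gives P = 321.25.

Short run: P = 254.44, Y = 3892.22. Long run: P = 321.25.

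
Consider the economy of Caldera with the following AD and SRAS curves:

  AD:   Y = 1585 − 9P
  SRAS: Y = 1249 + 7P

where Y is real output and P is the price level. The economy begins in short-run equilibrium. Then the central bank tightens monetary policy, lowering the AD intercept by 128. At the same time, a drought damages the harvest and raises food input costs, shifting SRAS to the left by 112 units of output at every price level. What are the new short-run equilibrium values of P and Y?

P = 20, Y = 1277

After both shocks: AD is Y = 1457 − 9P and SRAS is Y = 1137 + 7P.
Setting them equal: 320 = 16P, so P = 20.
Y = 1457 − 9·20 = 1277.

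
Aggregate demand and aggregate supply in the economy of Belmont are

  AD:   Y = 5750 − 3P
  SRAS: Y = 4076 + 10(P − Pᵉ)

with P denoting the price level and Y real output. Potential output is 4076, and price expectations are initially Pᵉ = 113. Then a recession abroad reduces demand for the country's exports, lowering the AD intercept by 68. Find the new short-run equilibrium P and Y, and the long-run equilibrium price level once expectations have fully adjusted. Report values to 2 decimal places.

AD shifts left: new AD is Y = 5682 − 3P. With Pᵉ = 113, SRAS is Y = 2946 + 10P.
Short run: 5682 − 3P = 2946 + 10P gives 2736 = 13P, so P = 210.46 and Y = 5682 − 3P = 5050.62.
Y = 5050.62 is above potential 4076; expectations adjust and SRAS shifts left until Y = 4076.
Long run: on the new AD curve, 4076 = 5682 − 3P gives P = 535.33.

Short run: P = 210.46, Y = 5050.62. Long run: P = 535.33.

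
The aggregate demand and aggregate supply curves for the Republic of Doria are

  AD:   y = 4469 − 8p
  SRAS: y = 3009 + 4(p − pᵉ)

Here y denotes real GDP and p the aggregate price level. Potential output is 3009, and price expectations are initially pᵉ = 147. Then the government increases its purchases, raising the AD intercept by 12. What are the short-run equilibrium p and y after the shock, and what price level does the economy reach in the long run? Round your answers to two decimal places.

Short run: p = 171.67, y = 3107.67. Long run: p = 184.00.

AD shifts right: new AD is y = 4481 − 8p. With pᵉ = 147, SRAS is y = 2421 + 4p.
Short run: 4481 − 8p = 2421 + 4p gives 2060 = 12p, so p = 171.67 and y = 4481 − 8p = 3107.67.
y = 3107.67 is above potential 3009; expectations adjust and SRAS shifts left until y = 3009.
Long run: on the new AD curve, 3009 = 4481 − 8p gives p = 184.00.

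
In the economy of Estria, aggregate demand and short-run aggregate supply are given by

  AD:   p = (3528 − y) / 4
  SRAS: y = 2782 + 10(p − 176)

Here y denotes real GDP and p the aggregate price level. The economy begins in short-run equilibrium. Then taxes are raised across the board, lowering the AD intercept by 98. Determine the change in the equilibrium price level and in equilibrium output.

Δp = -7, Δy = -70

This is a negative demand shock: AD shifts left.
New AD: y = 3430 − 4p.
SRAS can be written y = 1022 + 10p.
Set AD = SRAS: 3430 − 4p = 1022 + 10p, so 2408 = 14p and p = 172.
y = 3430 − 4·172 = 2742.
Initially p = 179, y = 2812, so Δp = -7 and Δy = -70.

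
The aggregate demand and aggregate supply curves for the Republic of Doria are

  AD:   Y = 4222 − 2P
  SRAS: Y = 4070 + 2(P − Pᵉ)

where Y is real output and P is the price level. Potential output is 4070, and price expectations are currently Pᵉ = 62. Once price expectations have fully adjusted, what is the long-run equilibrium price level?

Long-run P = 76

Short run: with Pᵉ = 62, SRAS is Y = 3946 + 2P. Setting AD = SRAS gives 276 = 4P, so P = 69 and Y = 4222 − 2·69 = 4084.
Output 4084 is above potential 4070, so over time expected prices rise and SRAS shifts left until Y returns to 4070.
Long run: Y = 4070 on the AD curve gives 4070 = 4222 − 2P, so P = 76.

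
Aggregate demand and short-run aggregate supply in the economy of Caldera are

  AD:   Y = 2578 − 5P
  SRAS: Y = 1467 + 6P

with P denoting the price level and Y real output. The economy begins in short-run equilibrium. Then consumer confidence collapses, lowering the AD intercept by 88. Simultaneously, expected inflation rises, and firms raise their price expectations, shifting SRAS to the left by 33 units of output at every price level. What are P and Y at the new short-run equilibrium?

After both shocks: AD is Y = 2490 − 5P and SRAS is Y = 1434 + 6P.
Setting them equal: 1056 = 11P, so P = 96.
Y = 2490 − 5·96 = 2010.

P = 96, Y = 2010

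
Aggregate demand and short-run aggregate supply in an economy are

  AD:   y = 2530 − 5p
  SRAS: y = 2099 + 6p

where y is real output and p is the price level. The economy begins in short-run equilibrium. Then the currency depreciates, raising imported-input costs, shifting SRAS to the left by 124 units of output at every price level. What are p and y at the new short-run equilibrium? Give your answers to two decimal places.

This is a negative supply shock: SRAS shifts left.
New SRAS: y = 1975 + 6p.
Set AD = SRAS: 2530 − 5p = 1975 + 6p, so 555 = 11p and p = 50.45.
Substituting into AD, y = 2277.73.

p = 50.45, y = 2277.73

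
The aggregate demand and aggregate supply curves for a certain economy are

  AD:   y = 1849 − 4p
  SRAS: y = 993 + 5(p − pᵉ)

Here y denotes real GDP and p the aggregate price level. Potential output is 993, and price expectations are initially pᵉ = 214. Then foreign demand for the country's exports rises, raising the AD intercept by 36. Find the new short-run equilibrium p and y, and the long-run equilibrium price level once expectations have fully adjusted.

AD shifts right: new AD is y = 1885 − 4p. With pᵉ = 214, SRAS is y = 5p − 77.
Short run: 1885 − 4p = 5p − 77 gives 1962 = 9p, so p = 218 and y = 1885 − 4·218 = 1013.
y = 1013 is above potential 993; expectations adjust and SRAS shifts left until y = 993.
Long run: on the new AD curve, 993 = 1885 − 4p gives p = 223.

Short run: p = 218, y = 1013. Long run: p = 223.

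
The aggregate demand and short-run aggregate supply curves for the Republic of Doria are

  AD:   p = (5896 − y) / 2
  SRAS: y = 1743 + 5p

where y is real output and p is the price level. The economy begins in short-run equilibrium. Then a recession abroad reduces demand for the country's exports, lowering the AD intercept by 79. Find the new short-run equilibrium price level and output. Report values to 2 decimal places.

p = 582.00, y = 4653.00

This is a negative demand shock: AD shifts left.
New AD: y = 5817 − 2p.
Set AD = SRAS: 5817 − 2p = 1743 + 5p, so 4074 = 7p and p = 582.00.
Substituting into AD, y = 4653.00.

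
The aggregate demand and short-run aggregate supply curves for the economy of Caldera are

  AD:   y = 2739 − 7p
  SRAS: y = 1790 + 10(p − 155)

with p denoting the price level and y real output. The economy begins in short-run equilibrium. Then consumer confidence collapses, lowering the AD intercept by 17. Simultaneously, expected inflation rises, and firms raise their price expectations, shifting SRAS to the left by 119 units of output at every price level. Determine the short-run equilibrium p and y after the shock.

p = 153, y = 1651

After both shocks: AD is y = 2722 − 7p and SRAS is y = 121 + 10p.
Setting them equal: 2601 = 17p, so p = 153.
y = 2722 − 7·153 = 1651.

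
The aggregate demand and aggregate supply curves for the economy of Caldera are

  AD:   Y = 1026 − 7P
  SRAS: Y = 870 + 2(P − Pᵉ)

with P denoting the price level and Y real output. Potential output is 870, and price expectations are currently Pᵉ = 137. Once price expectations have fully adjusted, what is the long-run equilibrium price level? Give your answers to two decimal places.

Short run: with Pᵉ = 137, SRAS is Y = 596 + 2P. Setting AD = SRAS gives 430 = 9P, so P = 47.78 and Y = 1026 − 7P = 691.56.
Output 691.56 is below potential 870, so over time expected prices fall and SRAS shifts right until Y returns to 870.
Long run: Y = 870 on the AD curve gives 870 = 1026 − 7P, so P = 22.29.

Long-run P = 22.29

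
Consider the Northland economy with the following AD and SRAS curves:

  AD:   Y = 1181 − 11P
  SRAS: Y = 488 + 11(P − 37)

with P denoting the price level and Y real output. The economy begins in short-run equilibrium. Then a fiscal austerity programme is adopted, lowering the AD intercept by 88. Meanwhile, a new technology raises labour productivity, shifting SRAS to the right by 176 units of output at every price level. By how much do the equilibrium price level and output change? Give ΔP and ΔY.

After both shocks: AD is Y = 1093 − 11P and SRAS is Y = 257 + 11P.
Setting them equal: 836 = 22P, so P = 38.
Y = 1093 − 11·38 = 675.
Initially P = 50, Y = 631, so ΔP = -12 and ΔY = +44.

ΔP = -12, ΔY = +44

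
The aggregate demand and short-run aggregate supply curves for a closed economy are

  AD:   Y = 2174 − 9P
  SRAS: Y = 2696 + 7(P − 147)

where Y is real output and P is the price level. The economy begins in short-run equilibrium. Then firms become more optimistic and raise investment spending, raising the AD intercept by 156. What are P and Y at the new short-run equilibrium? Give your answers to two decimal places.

P = 41.44, Y = 1957.06

This is a positive demand shock: AD shifts right.
New AD: Y = 2330 − 9P.
SRAS can be written Y = 1667 + 7P.
Set AD = SRAS: 2330 − 9P = 1667 + 7P, so 663 = 16P and P = 41.44.
Substituting into AD, Y = 1957.06.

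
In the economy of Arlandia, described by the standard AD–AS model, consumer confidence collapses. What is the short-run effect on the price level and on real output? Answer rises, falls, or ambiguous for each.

This is a negative demand shock: AD shifts left.
Moving along the upward-sloping SRAS curve, P falls and Y falls.

Price level: falls; output: falls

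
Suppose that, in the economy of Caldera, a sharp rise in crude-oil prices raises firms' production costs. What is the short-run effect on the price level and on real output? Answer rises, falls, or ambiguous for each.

This is an adverse supply shock: SRAS shifts left.
Moving along the downward-sloping AD curve, P rises and Y falls.

Price level: rises; output: falls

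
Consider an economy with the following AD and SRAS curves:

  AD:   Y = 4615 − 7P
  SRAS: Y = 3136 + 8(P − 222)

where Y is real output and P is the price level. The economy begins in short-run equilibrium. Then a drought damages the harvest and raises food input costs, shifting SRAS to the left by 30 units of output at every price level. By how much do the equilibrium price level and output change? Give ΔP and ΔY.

This is a negative supply shock: SRAS shifts left.
New SRAS: Y = 1330 + 8P.
Set AD = SRAS: 4615 − 7P = 1330 + 8P, so 3285 = 15P and P = 219.
Y = 4615 − 7·219 = 3082.
Initially P = 217, Y = 3096, so ΔP = +2 and ΔY = -14.

ΔP = +2, ΔY = -14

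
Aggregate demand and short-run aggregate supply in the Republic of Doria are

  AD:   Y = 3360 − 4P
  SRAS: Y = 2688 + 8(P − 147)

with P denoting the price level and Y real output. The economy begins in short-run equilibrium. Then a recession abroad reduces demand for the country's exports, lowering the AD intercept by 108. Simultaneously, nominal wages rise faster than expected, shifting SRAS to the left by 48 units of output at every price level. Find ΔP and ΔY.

After both shocks: AD is Y = 3252 − 4P and SRAS is Y = 1464 + 8P.
Setting them equal: 1788 = 12P, so P = 149.
Y = 3252 − 4·149 = 2656.
Initially P = 154, Y = 2744, so ΔP = -5 and ΔY = -88.

ΔP = -5, ΔY = -88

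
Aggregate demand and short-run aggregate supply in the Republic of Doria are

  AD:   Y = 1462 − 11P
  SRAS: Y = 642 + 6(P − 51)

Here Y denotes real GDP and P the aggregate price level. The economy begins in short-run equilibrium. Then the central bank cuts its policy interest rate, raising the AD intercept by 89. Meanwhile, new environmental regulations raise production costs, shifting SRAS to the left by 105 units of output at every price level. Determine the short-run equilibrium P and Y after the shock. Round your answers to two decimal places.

After both shocks: AD is Y = 1551 − 11P and SRAS is Y = 231 + 6P.
Setting them equal: 1320 = 17P, so P = 77.65.
Substituting into AD, Y = 696.88.

P = 77.65, Y = 696.88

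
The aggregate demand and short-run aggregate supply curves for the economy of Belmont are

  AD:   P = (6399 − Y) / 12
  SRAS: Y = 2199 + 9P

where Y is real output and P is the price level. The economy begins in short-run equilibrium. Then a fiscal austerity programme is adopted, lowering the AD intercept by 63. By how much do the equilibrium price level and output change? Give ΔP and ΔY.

This is a negative demand shock: AD shifts left.
New AD: Y = 6336 − 12P.
Set AD = SRAS: 6336 − 12P = 2199 + 9P, so 4137 = 21P and P = 197.
Y = 6336 − 12·197 = 3972.
Initially P = 200, Y = 3999, so ΔP = -3 and ΔY = -27.

ΔP = -3, ΔY = -27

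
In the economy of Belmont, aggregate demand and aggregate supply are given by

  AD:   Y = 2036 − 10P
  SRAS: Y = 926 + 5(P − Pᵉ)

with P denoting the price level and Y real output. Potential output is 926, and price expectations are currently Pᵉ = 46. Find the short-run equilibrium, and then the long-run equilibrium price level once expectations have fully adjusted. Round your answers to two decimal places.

Short run: with Pᵉ = 46, SRAS is Y = 696 + 5P. Setting AD = SRAS gives 1340 = 15P, so P = 89.33 and Y = 2036 − 10P = 1142.67.
Output 1142.67 is above potential 926, so over time expected prices rise and SRAS shifts left until Y returns to 926.
Long run: Y = 926 on the AD curve gives 926 = 2036 − 10P, so P = 111.00.

Short run: P = 89.33, Y = 1142.67. Long run: P = 111.00.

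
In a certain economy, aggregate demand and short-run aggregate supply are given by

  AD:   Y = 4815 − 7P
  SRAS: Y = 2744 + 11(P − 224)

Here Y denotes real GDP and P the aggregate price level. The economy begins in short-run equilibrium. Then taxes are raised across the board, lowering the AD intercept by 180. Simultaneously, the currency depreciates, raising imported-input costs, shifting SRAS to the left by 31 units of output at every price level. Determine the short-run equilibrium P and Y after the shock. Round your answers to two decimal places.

P = 243.67, Y = 2929.33

After both shocks: AD is Y = 4635 − 7P and SRAS is Y = 249 + 11P.
Setting them equal: 4386 = 18P, so P = 243.67.
Substituting into AD, Y = 2929.33.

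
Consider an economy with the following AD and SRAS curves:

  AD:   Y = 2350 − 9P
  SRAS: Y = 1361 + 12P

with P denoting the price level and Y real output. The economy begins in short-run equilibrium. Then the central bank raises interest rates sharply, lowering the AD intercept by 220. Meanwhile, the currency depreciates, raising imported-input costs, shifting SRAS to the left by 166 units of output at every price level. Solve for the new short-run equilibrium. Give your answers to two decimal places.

P = 44.52, Y = 1729.29

After both shocks: AD is Y = 2130 − 9P and SRAS is Y = 1195 + 12P.
Setting them equal: 935 = 21P, so P = 44.52.
Substituting into AD, Y = 1729.29.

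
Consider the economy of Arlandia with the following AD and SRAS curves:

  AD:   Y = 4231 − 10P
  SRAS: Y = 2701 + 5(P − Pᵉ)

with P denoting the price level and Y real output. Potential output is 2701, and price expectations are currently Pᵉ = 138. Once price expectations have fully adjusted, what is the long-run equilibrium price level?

Long-run P = 153

Short run: with Pᵉ = 138, SRAS is Y = 2011 + 5P. Setting AD = SRAS gives 2220 = 15P, so P = 148 and Y = 4231 − 10·148 = 2751.
Output 2751 is above potential 2701, so over time expected prices rise and SRAS shifts left until Y returns to 2701.
Long run: Y = 2701 on the AD curve gives 2701 = 4231 − 10P, so P = 153.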